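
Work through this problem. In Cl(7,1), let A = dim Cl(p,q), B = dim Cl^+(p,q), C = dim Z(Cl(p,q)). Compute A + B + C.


n = 7 + 1 = 8
Total dim = 2^8 = 256
Even subalgebra dim = 2^7 = 128
n is even, so center dim = 1
Sum = 256 + 128 + 1 = 385


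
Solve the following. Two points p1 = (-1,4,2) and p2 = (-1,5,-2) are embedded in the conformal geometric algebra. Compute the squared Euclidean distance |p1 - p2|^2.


p1 - p2 = (0, -1, 4)
|p1 - p2|^2 = 0^2 + (-1)^2 + 4^2
= 0 + 1 + 16
= 17


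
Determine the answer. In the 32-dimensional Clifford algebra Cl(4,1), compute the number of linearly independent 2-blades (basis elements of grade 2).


Number of grade-k basis blades in Cl(p,q) with n = p + q is C(n, k).
n = 4 + 1 = 5
C(5, 2) = 5! / (2! * 3!)
= 120 / (2 * 6)
= 10


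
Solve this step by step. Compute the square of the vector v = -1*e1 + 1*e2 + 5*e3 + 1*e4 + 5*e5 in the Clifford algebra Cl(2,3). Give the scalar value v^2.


v^2 = sum of c_i^2 * e_i^2
Positive signature terms (e_i^2 = +1): (-1)^2 + 1^2 = 2
Negative signature terms (e_j^2 = -1): 5^2 + 1^2 + 5^2 = 51
v^2 = 2 - 51 = -49


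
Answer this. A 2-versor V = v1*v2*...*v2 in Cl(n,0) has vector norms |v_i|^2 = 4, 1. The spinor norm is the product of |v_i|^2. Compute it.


Spinor norm N(V) = |v1|^2 * |v2|^2 * ... * |v2|^2
= 4 * 1
Running product: 4, 4
N(V) = 4


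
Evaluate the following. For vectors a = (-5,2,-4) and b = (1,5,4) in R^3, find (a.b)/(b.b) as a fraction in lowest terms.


Projection coefficient = (a . b) / (b . b)
a . b = (-5)*1 + 2*5 + (-4)*4
= -5 + 10 + (-16) = -11
b . b = 1^2 + 5^2 + 4^2
= 1 + 25 + 16 = 42
Coefficient = -11/42
In lowest terms: -11/42


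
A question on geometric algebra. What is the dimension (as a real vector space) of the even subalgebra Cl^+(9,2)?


Even subalgebra dimension = 2^(n-1)
n = 9 + 2 = 11
2^(11 - 1) = 2^10 = 1024
Verification: sum of C(11,k) for even k = 1 + 55 + 330 + 462 + 165 + 11 = 1024
Result = 1024


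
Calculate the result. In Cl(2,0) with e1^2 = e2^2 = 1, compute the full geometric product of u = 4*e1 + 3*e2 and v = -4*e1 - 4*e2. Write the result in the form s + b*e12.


Expand: (4*e1 + 3*e2)(-4*e1 - 4*e2)
= 4*(-4)*e1e1 + 4*(-4)*e1e2 + 3*(-4)*e2e1 + 3*(-4)*e2e2
Using e1^2 = e2^2 = 1, e2e1 = -e1e2:
Scalar part s = 4*(-4) + 3*(-4) = -16 + (-12) = -28
Bivector part b = 4*(-4) - 3*(-4) = -16 - (-12) = -4
uv = -28 - 4*e12


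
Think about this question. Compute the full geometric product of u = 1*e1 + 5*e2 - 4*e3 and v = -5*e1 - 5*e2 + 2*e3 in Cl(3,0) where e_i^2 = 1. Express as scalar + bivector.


In Cl(3,0): e_i^2 = 1, e_ie_j = -e_je_i for i != j.
Scalar part = u . v = 1*(-5) + 5*(-5) + (-4)*2
= -5 + (-25) + (-8) = -38
e12 coeff = 1*(-5) - 5*(-5) = -5 - (-25) = 20
e13 coeff = 1*2 - (-4)*(-5) = 2 - 20 = -18
e23 coeff = 5*2 - (-4)*(-5) = 10 - 20 = -10
uv = -38 + 20*e12 - 18*e13 - 10*e23


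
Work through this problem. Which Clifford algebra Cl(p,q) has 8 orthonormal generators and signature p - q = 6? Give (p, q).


We need p + q = 8 and p - q = 6.
Adding: 2p = 8 + 6 = 14, so p = 7.
Then q = 8 - 7 = 1.
(p, q) = (7, 1)


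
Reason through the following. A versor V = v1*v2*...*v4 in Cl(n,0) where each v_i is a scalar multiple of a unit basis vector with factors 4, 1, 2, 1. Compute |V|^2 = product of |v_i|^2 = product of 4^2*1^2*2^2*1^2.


Each vector v_i has |v_i|^2 = s_i^2
Squared scales: 4^2 = 16, 1^2 = 1, 2^2 = 4, 1^2 = 1
|V|^2 = 16 * 1 * 4 * 1
= 64


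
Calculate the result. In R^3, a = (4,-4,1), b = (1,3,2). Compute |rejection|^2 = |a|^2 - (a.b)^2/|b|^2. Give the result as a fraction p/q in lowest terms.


|a|^2 = 4^2 + (-4)^2 + 1^2 = 33
|b|^2 = 1^2 + 3^2 + 2^2 = 14
a . b = 4*1 + (-4)*3 + 1*2 = -6
(a.b)^2 = (-6)^2 = 36
|rej|^2 = 33 - 36/14
= (462 - 36)/14
= 426/14
In lowest terms: 213/7


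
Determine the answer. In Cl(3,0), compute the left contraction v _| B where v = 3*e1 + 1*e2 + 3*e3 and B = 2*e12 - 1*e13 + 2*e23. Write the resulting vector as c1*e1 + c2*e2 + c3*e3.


Left contraction v _| B = <vB>_1 (grade-1 part of the geometric product vB).
Using e1_|e12 = e2, e2_|e12 = -e1, e1_|e13 = e3, e3_|e13 = -e1, e2_|e23 = e3, e3_|e23 = -e2:
e1 coeff: -v2*b12 - v3*b13 = -(1)*(2) - (3)*(-1) = 1
e2 coeff: v1*b12 - v3*b23 = (3)*(2) - (3)*(2) = 0
e3 coeff: v1*b13 + v2*b23 = (3)*(-1) + (1)*(2) = -1
v _| B = 1*e1 + 0*e2 - 1*e3


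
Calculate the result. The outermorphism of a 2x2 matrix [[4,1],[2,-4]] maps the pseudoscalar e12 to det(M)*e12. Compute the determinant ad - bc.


The outermorphism of a linear map f sends e1^e2 to f(e1)^f(e2).
f(e1) = 4*e1 + 2*e2
f(e2) = 1*e1 - 4*e2
f(e1) ^ f(e2) = (4*e1 + 2*e2) ^ (1*e1 - 4*e2)
= 4*(-4)*e12 + 2*1*e21
= (-16 - 2)*e12
= -18*e12
Coefficient = -18


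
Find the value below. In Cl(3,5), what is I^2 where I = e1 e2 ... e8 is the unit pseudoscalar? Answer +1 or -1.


The pseudoscalar I = e1...e_n (product of all n generators) of Cl(p,q) satisfies I^2 = (-1)^(q + n(n-1)/2).
p = 3, q = 5, n = p + q = 8
n(n-1)/2 = 8 * 7 / 2 = 28
Exponent = q + n(n-1)/2 = 5 + 28 = 33
I^2 = (-1)^33 = -1


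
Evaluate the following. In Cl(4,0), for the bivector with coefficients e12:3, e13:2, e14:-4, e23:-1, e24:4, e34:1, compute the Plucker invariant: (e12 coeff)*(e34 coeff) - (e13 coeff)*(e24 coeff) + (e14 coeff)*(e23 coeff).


Plucker relation: af - be + cd
a*f = 3*1 = 3
b*e = 2*4 = 8
c*d = (-4)*(-1) = 4
af - be + cd = 3 - 8 + 4
= -1


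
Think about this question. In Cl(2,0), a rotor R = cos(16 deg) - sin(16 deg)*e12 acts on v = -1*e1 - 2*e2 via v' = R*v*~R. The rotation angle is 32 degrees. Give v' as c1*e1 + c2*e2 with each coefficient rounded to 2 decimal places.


Rotor R = cos(16deg) - sin(16deg)*e12
Rotation angle theta = 2 * 16 = 32 degrees
v' = R*v*~R rotates v by theta.
cos(32deg) = 0.8480, sin(32deg) = 0.5299
v'_1 = -1*cos(32deg) - (-2)*sin(32deg)
= -1*0.8480 - (-2)*0.5299
= 0.21
v'_2 = -1*sin(32deg) + (-2)*cos(32deg)
= -1*0.5299 + (-2)*0.8480
= -2.23
v' = 0.21*e1 - 2.23*e2


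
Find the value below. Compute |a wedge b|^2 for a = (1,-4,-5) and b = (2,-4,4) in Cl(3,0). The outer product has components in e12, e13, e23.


a wedge b = (a1*b2 - a2*b1)*e12 + (a1*b3 - a3*b1)*e13 + (a2*b3 - a3*b2)*e23
e12 coeff: 1*(-4) - (-4)*2 = -4 - (-8) = 4
e13 coeff: 1*4 - (-5)*2 = 4 - (-10) = 14
e23 coeff: (-4)*4 - (-5)*(-4) = -16 - 20 = -36
|a wedge b|^2 = 4^2 + 14^2 + (-36)^2
= 16 + 196 + 1296
= 1508


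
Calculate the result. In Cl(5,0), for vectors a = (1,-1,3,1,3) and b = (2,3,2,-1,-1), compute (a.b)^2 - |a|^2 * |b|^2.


a . b = 1*2 + (-1)*3 + 3*2 + 1*(-1) + 3*(-1)
= 2 + (-3) + 6 + (-1) + (-3) = 1
|a|^2 = 1^2 + (-1)^2 + 3^2 + 1^2 + 3^2 = 21
|b|^2 = 2^2 + 3^2 + 2^2 + (-1)^2 + (-1)^2 = 19
(a.b)^2 = 1^2 = 1
|a|^2 * |b|^2 = 21 * 19 = 399
Result = 1 - 399 = -398


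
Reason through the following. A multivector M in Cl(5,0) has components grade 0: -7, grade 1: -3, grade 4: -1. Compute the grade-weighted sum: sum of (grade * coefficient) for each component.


Grade-weighted sum = sum of grade_k * coefficient_k
0*(-7) = 0
1*(-3) = -3
4*(-1) = -4
Total = 0 + (-3) + (-4) = -7


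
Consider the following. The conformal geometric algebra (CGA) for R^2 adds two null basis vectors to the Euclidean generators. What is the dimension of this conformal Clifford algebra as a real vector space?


The conformal model of R^2 uses Cl(3,1): the 2 Euclidean generators plus two extra orthogonal generators e+ (e+^2 = +1) and e- (e-^2 = -1), from which the null vectors e0, einf are built.
Number of generators m = 2 + 2 = 4.
dim Cl(p,q) = 2^m = 2^4 = 16


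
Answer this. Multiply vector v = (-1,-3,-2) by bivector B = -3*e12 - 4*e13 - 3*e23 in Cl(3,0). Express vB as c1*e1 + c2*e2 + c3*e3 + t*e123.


vB has grade-1 (vector) and grade-3 (trivector) parts: vB = (v _| B) + (v ^ B).
Vector part <vB>_1:
  e1: -v2*b12 - v3*b13 = -(-3)*(-3) - (-2)*(-4) = -17
  e2: v1*b12 - v3*b23 = (-1)*(-3) - (-2)*(-3) = -3
  e3: v1*b13 + v2*b23 = (-1)*(-4) + (-3)*(-3) = 13
Trivector part <vB>_3:
  e123: v1*b23 - v2*b13 + v3*b12 = (-1)*(-3) - (-3)*(-4) + (-2)*(-3) = -3
vB = -17*e1 - 3*e2 + 13*e3 - 3*e123


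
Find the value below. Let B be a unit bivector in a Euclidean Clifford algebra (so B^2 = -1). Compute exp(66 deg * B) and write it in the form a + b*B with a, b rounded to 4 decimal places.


For a unit bivector B with B^2 = -1, the exponential series gives
e^(theta*B) = cos(theta) + sin(theta)*B (the GA analogue of Euler's formula).
theta = 66 degrees = 1.151917 rad
cos(66 deg) = 0.4067
sin(66 deg) = 0.9135
exp(theta*B) = 0.4067 + 0.9135*B


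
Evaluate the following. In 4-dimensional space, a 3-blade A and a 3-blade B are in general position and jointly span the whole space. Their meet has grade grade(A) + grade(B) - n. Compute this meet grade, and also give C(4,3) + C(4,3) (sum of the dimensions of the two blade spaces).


Meet grade = grade(A) + grade(B) - n
= 3 + 3 - 4 = 2
C(4,3) = 4
C(4,3) = 4
dim_A + dim_B = 4 + 4 = 8


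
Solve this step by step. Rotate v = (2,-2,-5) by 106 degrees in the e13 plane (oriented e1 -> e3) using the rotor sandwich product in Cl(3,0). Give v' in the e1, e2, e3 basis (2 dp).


Rotor R = cos(53deg) - sin(53deg)*e13
Rotation angle theta = 2 * 53 = 106 degrees in the e13 plane (e1 -> e3).
The component perpendicular to the plane (e2) is invariant: v'_2 = v2 = -2.00
cos(106deg) = -0.2756, sin(106deg) = 0.9613
v'_1 = v1*cos(theta) - v3*sin(theta) = 2*(-0.2756) - (-5)*0.9613 = 4.26
v'_3 = v1*sin(theta) + v3*cos(theta) = 2*0.9613 + (-5)*(-0.2756) = 3.30
v' = 4.26*e1 - 2.00*e2 + 3.30*e3


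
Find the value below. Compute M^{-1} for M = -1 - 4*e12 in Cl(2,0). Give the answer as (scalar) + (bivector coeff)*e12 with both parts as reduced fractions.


M = -1 - 4*e12, where e12^2 = -1.
Since M commutes with its reverse ~M = a - b*e12, M * ~M = a^2 - b^2*e12^2 = a^2 + b^2.
So M^{-1} = ~M / (a^2 + b^2) = (a - b*e12)/(a^2 + b^2).
a^2 + b^2 = 1 + 16 = 17
Scalar part = -1/17 = -1/17
Bivector coeff = 4/17 = 4/17
M^{-1} = -1/17 + 4/17*e12


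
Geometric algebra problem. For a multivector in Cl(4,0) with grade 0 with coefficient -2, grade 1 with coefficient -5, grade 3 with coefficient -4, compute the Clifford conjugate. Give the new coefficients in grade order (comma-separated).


Clifford conjugate sign for grade k: (-1)^(k(k+1)/2)
Grade 0: (-1)^(0*1/2) = (-1)^0 = 1, coeff -2 -> -2
Grade 1: (-1)^(1*2/2) = (-1)^1 = -1, coeff -5 -> 5
Grade 3: (-1)^(3*4/2) = (-1)^6 = 1, coeff -4 -> -4
Conjugated coefficients: -2, 5, -4


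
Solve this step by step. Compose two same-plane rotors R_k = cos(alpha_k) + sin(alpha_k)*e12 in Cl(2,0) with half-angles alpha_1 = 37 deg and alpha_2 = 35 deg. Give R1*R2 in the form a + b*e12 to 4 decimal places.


Same-plane rotors commute and their half-angles add:
R1*R2 = cos(a1 + a2) + sin(a1 + a2)*e12.
a1 + a2 = 37 + 35 = 72 deg
cos(72 deg) = 0.3090
sin(72 deg) = 0.9511
R1*R2 = 0.3090 + 0.9511*e12


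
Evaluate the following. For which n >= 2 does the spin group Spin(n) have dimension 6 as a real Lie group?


dim Spin(n) = dim so(n) = n(n-1)/2.
Solve n(n-1)/2 = 6, i.e. n^2 - n - 12 = 0.
Discriminant = 1 + 8*6 = 49
n = (1 + sqrt(49))/2 = (1 + 7)/2 = 4


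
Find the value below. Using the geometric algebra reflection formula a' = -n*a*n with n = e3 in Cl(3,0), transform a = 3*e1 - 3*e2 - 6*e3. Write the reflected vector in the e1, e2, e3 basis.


Reflection formula: a' = -n*a*n, with n = e3 (unit vector, n^2 = 1).
For reflection through hyperplane perp to e3:
The component along e3 flips sign, others stay.
a = (3, -3, -6)
a' = (3, -3, 6)
a' = 3*e1 - 3*e2 + 6*e3


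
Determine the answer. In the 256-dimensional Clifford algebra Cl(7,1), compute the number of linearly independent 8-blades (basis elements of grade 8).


Number of grade-k basis blades in Cl(p,q) with n = p + q is C(n, k).
n = 7 + 1 = 8
C(8, 8) = 8! / (8! * 0!)
= 40320 / (40320 * 1)
= 1


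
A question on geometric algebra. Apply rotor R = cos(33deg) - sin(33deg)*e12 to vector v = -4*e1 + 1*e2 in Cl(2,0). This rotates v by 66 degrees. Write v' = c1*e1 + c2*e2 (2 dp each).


Rotor R = cos(33deg) - sin(33deg)*e12
Rotation angle theta = 2 * 33 = 66 degrees
v' = R*v*~R rotates v by theta.
cos(66deg) = 0.4067, sin(66deg) = 0.9135
v'_1 = -4*cos(66deg) - 1*sin(66deg)
= -4*0.4067 - 1*0.9135
= -2.54
v'_2 = -4*sin(66deg) + 1*cos(66deg)
= -4*0.9135 + 1*0.4067
= -3.25
v' = -2.54*e1 - 3.25*e2


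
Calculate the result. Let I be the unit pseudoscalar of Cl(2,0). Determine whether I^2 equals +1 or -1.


The pseudoscalar I = e1...e_n (product of all n generators) of Cl(p,q) satisfies I^2 = (-1)^(q + n(n-1)/2).
p = 2, q = 0, n = p + q = 2
n(n-1)/2 = 2 * 1 / 2 = 1
Exponent = q + n(n-1)/2 = 0 + 1 = 1
I^2 = (-1)^1 = -1


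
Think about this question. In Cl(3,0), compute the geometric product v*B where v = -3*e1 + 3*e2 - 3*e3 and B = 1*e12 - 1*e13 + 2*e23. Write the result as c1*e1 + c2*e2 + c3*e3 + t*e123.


vB has grade-1 (vector) and grade-3 (trivector) parts: vB = (v _| B) + (v ^ B).
Vector part <vB>_1:
  e1: -v2*b12 - v3*b13 = -(3)*(1) - (-3)*(-1) = -6
  e2: v1*b12 - v3*b23 = (-3)*(1) - (-3)*(2) = 3
  e3: v1*b13 + v2*b23 = (-3)*(-1) + (3)*(2) = 9
Trivector part <vB>_3:
  e123: v1*b23 - v2*b13 + v3*b12 = (-3)*(2) - (3)*(-1) + (-3)*(1) = -6
vB = -6*e1 + 3*e2 + 9*e3 - 6*e123


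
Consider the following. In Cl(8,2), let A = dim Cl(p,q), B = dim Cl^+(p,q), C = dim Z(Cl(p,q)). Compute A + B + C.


n = 8 + 2 = 10
Total dim = 2^10 = 1024
Even subalgebra dim = 2^9 = 512
n is even, so center dim = 1
Sum = 1024 + 512 + 1 = 1537


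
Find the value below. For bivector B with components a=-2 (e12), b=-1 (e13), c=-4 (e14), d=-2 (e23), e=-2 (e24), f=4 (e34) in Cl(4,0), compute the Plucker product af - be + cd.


Plucker relation: af - be + cd
a*f = (-2)*4 = -8
b*e = (-1)*(-2) = 2
c*d = (-4)*(-2) = 8
af - be + cd = -8 - 2 + 8
= -2


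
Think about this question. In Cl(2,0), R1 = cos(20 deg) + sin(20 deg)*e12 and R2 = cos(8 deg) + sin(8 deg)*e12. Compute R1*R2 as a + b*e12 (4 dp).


Same-plane rotors commute and their half-angles add:
R1*R2 = cos(a1 + a2) + sin(a1 + a2)*e12.
a1 + a2 = 20 + 8 = 28 deg
cos(28 deg) = 0.8829
sin(28 deg) = 0.4695
R1*R2 = 0.8829 + 0.4695*e12


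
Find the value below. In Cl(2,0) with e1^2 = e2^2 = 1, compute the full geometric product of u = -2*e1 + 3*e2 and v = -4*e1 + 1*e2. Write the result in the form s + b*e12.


Expand: (-2*e1 + 3*e2)(-4*e1 + 1*e2)
= (-2)*(-4)*e1e1 + (-2)*1*e1e2 + 3*(-4)*e2e1 + 3*1*e2e2
Using e1^2 = e2^2 = 1, e2e1 = -e1e2:
Scalar part s = (-2)*(-4) + 3*1 = 8 + 3 = 11
Bivector part b = (-2)*1 - 3*(-4) = -2 - (-12) = 10
uv = 11 + 10*e12


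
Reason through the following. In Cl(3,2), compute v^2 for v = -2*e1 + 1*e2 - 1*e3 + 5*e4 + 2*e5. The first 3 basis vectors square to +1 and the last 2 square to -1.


v^2 = sum of c_i^2 * e_i^2
Positive signature terms (e_i^2 = +1): (-2)^2 + 1^2 + (-1)^2 = 6
Negative signature terms (e_j^2 = -1): 5^2 + 2^2 = 29
v^2 = 6 - 29 = -23


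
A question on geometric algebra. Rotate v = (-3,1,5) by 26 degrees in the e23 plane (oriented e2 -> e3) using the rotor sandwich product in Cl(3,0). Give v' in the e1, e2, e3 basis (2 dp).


Rotor R = cos(13deg) - sin(13deg)*e23
Rotation angle theta = 2 * 13 = 26 degrees in the e23 plane (e2 -> e3).
The component perpendicular to the plane (e1) is invariant: v'_1 = v1 = -3.00
cos(26deg) = 0.8988, sin(26deg) = 0.4384
v'_2 = v2*cos(theta) - v3*sin(theta) = 1*0.8988 - 5*0.4384 = -1.29
v'_3 = v2*sin(theta) + v3*cos(theta) = 1*0.4384 + 5*0.8988 = 4.93
v' = -3.00*e1 - 1.29*e2 + 4.93*e3


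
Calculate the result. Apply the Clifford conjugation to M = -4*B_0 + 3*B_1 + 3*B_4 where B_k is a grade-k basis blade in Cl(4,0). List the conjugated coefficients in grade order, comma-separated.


Clifford conjugate sign for grade k: (-1)^(k(k+1)/2)
Grade 0: (-1)^(0*1/2) = (-1)^0 = 1, coeff -4 -> -4
Grade 1: (-1)^(1*2/2) = (-1)^1 = -1, coeff 3 -> -3
Grade 4: (-1)^(4*5/2) = (-1)^10 = 1, coeff 3 -> 3
Conjugated coefficients: -4, -3, 3


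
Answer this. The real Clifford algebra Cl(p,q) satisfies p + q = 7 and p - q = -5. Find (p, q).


We need p + q = 7 and p - q = -5.
Adding: 2p = 7 + (-5) = 2, so p = 1.
Then q = 7 - 1 = 6.
(p, q) = (1, 6)


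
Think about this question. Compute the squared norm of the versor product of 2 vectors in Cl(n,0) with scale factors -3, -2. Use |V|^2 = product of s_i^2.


Each vector v_i has |v_i|^2 = s_i^2
Squared scales: (-3)^2 = 9, (-2)^2 = 4
|V|^2 = 9 * 4
= 36


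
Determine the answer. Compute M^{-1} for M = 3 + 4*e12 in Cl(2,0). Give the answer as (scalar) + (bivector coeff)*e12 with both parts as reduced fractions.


M = 3 + 4*e12, where e12^2 = -1.
Since M commutes with its reverse ~M = a - b*e12, M * ~M = a^2 - b^2*e12^2 = a^2 + b^2.
So M^{-1} = ~M / (a^2 + b^2) = (a - b*e12)/(a^2 + b^2).
a^2 + b^2 = 9 + 16 = 25
Scalar part = 3/25 = 3/25
Bivector coeff = -4/25 = -4/25
M^{-1} = 3/25 - 4/25*e12


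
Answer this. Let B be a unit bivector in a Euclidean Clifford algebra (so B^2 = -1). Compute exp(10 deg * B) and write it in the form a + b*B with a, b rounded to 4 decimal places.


For a unit bivector B with B^2 = -1, the exponential series gives
e^(theta*B) = cos(theta) + sin(theta)*B (the GA analogue of Euler's formula).
theta = 10 degrees = 0.174533 rad
cos(10 deg) = 0.9848
sin(10 deg) = 0.1736
exp(theta*B) = 0.9848 + 0.1736*B


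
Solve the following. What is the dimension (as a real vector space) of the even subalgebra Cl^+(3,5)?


Even subalgebra dimension = 2^(n-1)
n = 3 + 5 = 8
2^(8 - 1) = 2^7 = 128
Verification: sum of C(8,k) for even k = 1 + 28 + 70 + 28 + 1 = 128
Result = 128


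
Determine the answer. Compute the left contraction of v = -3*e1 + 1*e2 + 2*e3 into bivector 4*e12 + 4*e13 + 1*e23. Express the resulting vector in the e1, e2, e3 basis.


Left contraction v _| B = <vB>_1 (grade-1 part of the geometric product vB).
Using e1_|e12 = e2, e2_|e12 = -e1, e1_|e13 = e3, e3_|e13 = -e1, e2_|e23 = e3, e3_|e23 = -e2:
e1 coeff: -v2*b12 - v3*b13 = -(1)*(4) - (2)*(4) = -12
e2 coeff: v1*b12 - v3*b23 = (-3)*(4) - (2)*(1) = -14
e3 coeff: v1*b13 + v2*b23 = (-3)*(4) + (1)*(1) = -11
v _| B = -12*e1 - 14*e2 - 11*e3


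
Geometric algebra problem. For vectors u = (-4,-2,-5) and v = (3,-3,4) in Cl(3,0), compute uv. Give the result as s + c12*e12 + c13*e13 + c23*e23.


In Cl(3,0): e_i^2 = 1, e_ie_j = -e_je_i for i != j.
Scalar part = u . v = (-4)*3 + (-2)*(-3) + (-5)*4
= -12 + 6 + (-20) = -26
e12 coeff = (-4)*(-3) - (-2)*3 = 12 - (-6) = 18
e13 coeff = (-4)*4 - (-5)*3 = -16 - (-15) = -1
e23 coeff = (-2)*4 - (-5)*(-3) = -8 - 15 = -23
uv = -26 + 18*e12 - 1*e13 - 23*e23


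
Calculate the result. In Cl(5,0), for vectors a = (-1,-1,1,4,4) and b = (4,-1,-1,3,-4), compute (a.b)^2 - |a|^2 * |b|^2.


a . b = (-1)*4 + (-1)*(-1) + 1*(-1) + 4*3 + 4*(-4)
= -4 + 1 + (-1) + 12 + (-16) = -8
|a|^2 = (-1)^2 + (-1)^2 + 1^2 + 4^2 + 4^2 = 35
|b|^2 = 4^2 + (-1)^2 + (-1)^2 + 3^2 + (-4)^2 = 43
(a.b)^2 = (-8)^2 = 64
|a|^2 * |b|^2 = 35 * 43 = 1505
Result = 64 - 1505 = -1441


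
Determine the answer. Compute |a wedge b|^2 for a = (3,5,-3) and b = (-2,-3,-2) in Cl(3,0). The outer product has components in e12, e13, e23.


a wedge b = (a1*b2 - a2*b1)*e12 + (a1*b3 - a3*b1)*e13 + (a2*b3 - a3*b2)*e23
e12 coeff: 3*(-3) - 5*(-2) = -9 - (-10) = 1
e13 coeff: 3*(-2) - (-3)*(-2) = -6 - 6 = -12
e23 coeff: 5*(-2) - (-3)*(-3) = -10 - 9 = -19
|a wedge b|^2 = 1^2 + (-12)^2 + (-19)^2
= 1 + 144 + 361
= 506


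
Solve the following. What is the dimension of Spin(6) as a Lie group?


Spin(n) double-covers SO(n); both have Lie algebra so(n) of dimension n(n-1)/2.
n = 6
n(n-1) = 6 * 5 = 30
dim Spin(6) = 30/2 = 15


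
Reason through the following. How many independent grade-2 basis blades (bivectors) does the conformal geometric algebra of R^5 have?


The conformal model of R^5 uses Cl(6,1) with m = 5 + 2 = 7 generators.
Number of grade-2 blades = C(m, 2) = C(7, 2)
= 7*6/2 = 21


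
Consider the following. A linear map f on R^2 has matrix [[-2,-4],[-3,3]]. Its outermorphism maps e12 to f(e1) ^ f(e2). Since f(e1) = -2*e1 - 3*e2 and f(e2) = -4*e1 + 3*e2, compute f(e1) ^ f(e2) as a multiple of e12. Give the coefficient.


The outermorphism of a linear map f sends e1^e2 to f(e1)^f(e2).
f(e1) = -2*e1 - 3*e2
f(e2) = -4*e1 + 3*e2
f(e1) ^ f(e2) = (-2*e1 - 3*e2) ^ (-4*e1 + 3*e2)
= (-2)*3*e12 + (-3)*(-4)*e21
= (-6 - 12)*e12
= -18*e12
Coefficient = -18


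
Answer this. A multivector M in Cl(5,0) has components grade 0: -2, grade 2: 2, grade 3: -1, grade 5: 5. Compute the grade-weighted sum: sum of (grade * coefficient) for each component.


Grade-weighted sum = sum of grade_k * coefficient_k
0*(-2) = 0
2*2 = 4
3*(-1) = -3
5*5 = 25
Total = 0 + 4 + (-3) + 25 = 26


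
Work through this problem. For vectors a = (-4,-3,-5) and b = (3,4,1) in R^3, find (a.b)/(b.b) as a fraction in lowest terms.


Projection coefficient = (a . b) / (b . b)
a . b = (-4)*3 + (-3)*4 + (-5)*1
= -12 + (-12) + (-5) = -29
b . b = 3^2 + 4^2 + 1^2
= 9 + 16 + 1 = 26
Coefficient = -29/26
In lowest terms: -29/26


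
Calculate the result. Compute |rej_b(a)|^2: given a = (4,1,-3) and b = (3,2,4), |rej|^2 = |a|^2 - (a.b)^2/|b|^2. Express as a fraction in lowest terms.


|a|^2 = 4^2 + 1^2 + (-3)^2 = 26
|b|^2 = 3^2 + 2^2 + 4^2 = 29
a . b = 4*3 + 1*2 + (-3)*4 = 2
(a.b)^2 = 2^2 = 4
|rej|^2 = 26 - 4/29
= (754 - 4)/29
= 750/29
In lowest terms: 750/29


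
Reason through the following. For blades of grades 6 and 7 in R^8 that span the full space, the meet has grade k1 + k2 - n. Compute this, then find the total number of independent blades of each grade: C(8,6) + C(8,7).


Meet grade = grade(A) + grade(B) - n
= 6 + 7 - 8 = 5
C(8,6) = 28
C(8,7) = 8
dim_A + dim_B = 28 + 8 = 36


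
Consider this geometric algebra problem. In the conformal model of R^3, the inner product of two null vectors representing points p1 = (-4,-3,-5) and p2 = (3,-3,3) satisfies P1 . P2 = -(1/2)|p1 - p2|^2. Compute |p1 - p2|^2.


p1 - p2 = (-7, 0, -8)
|p1 - p2|^2 = (-7)^2 + 0^2 + (-8)^2
= 49 + 0 + 64
= 113


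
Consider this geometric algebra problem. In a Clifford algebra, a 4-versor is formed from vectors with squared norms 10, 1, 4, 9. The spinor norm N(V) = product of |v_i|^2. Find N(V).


Spinor norm N(V) = |v1|^2 * |v2|^2 * ... * |v4|^2
= 10 * 1 * 4 * 9
Running product: 10, 10, 40, 360
N(V) = 360


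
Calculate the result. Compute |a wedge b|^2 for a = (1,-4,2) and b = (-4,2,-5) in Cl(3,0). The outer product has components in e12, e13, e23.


a wedge b = (a1*b2 - a2*b1)*e12 + (a1*b3 - a3*b1)*e13 + (a2*b3 - a3*b2)*e23
e12 coeff: 1*2 - (-4)*(-4) = 2 - 16 = -14
e13 coeff: 1*(-5) - 2*(-4) = -5 - (-8) = 3
e23 coeff: (-4)*(-5) - 2*2 = 20 - 4 = 16
|a wedge b|^2 = (-14)^2 + 3^2 + 16^2
= 196 + 9 + 256
= 461


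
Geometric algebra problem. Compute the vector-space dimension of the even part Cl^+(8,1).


Even subalgebra dimension = 2^(n-1)
n = 8 + 1 = 9
2^(9 - 1) = 2^8 = 256
Verification: sum of C(9,k) for even k = 1 + 36 + 126 + 84 + 9 = 256
Result = 256


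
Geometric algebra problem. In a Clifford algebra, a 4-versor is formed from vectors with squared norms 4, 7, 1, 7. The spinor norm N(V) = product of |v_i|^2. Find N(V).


Spinor norm N(V) = |v1|^2 * |v2|^2 * ... * |v4|^2
= 4 * 7 * 1 * 7
Running product: 4, 28, 28, 196
N(V) = 196


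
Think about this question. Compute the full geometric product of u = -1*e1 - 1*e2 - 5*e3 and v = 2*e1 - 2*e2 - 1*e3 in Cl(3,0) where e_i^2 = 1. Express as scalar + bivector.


In Cl(3,0): e_i^2 = 1, e_ie_j = -e_je_i for i != j.
Scalar part = u . v = (-1)*2 + (-1)*(-2) + (-5)*(-1)
= -2 + 2 + 5 = 5
e12 coeff = (-1)*(-2) - (-1)*2 = 2 - (-2) = 4
e13 coeff = (-1)*(-1) - (-5)*2 = 1 - (-10) = 11
e23 coeff = (-1)*(-1) - (-5)*(-2) = 1 - 10 = -9
uv = 5 + 4*e12 + 11*e13 - 9*e23


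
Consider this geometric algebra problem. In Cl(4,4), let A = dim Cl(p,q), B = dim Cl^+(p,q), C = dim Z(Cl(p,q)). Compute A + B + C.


n = 4 + 4 = 8
Total dim = 2^8 = 256
Even subalgebra dim = 2^7 = 128
n is even, so center dim = 1
Sum = 256 + 128 + 1 = 385


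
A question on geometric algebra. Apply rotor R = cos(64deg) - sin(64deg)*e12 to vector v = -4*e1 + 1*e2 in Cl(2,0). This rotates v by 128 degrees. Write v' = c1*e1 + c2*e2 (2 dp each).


Rotor R = cos(64deg) - sin(64deg)*e12
Rotation angle theta = 2 * 64 = 128 degrees
v' = R*v*~R rotates v by theta.
cos(128deg) = -0.6157, sin(128deg) = 0.7880
v'_1 = -4*cos(128deg) - 1*sin(128deg)
= -4*(-0.6157) - 1*0.7880
= 1.67
v'_2 = -4*sin(128deg) + 1*cos(128deg)
= -4*0.7880 + 1*(-0.6157)
= -3.77
v' = 1.67*e1 - 3.77*e2


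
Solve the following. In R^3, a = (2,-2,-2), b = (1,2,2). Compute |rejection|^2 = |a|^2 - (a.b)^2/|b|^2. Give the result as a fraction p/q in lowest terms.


|a|^2 = 2^2 + (-2)^2 + (-2)^2 = 12
|b|^2 = 1^2 + 2^2 + 2^2 = 9
a . b = 2*1 + (-2)*2 + (-2)*2 = -6
(a.b)^2 = (-6)^2 = 36
|rej|^2 = 12 - 36/9
= (108 - 36)/9
= 72/9
In lowest terms: 8/1


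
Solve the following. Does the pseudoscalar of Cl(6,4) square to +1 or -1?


The pseudoscalar I = e1...e_n (product of all n generators) of Cl(p,q) satisfies I^2 = (-1)^(q + n(n-1)/2).
p = 6, q = 4, n = p + q = 10
n(n-1)/2 = 10 * 9 / 2 = 45
Exponent = q + n(n-1)/2 = 4 + 45 = 49
I^2 = (-1)^49 = -1


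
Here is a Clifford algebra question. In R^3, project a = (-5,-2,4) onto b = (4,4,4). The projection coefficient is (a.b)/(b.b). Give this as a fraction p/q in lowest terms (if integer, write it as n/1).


Projection coefficient = (a . b) / (b . b)
a . b = (-5)*4 + (-2)*4 + 4*4
= -20 + (-8) + 16 = -12
b . b = 4^2 + 4^2 + 4^2
= 16 + 16 + 16 = 48
Coefficient = -12/48
In lowest terms: -1/4


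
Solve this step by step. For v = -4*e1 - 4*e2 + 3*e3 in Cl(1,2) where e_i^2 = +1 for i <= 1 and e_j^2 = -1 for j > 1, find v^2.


v^2 = sum of c_i^2 * e_i^2
Positive signature terms (e_i^2 = +1): (-4)^2 = 16
Negative signature terms (e_j^2 = -1): (-4)^2 + 3^2 = 25
v^2 = 16 - 25 = -9


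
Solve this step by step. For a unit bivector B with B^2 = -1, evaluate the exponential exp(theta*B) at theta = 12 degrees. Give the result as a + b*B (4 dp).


For a unit bivector B with B^2 = -1, the exponential series gives
e^(theta*B) = cos(theta) + sin(theta)*B (the GA analogue of Euler's formula).
theta = 12 degrees = 0.20944 rad
cos(12 deg) = 0.9781
sin(12 deg) = 0.2079
exp(theta*B) = 0.9781 + 0.2079*B


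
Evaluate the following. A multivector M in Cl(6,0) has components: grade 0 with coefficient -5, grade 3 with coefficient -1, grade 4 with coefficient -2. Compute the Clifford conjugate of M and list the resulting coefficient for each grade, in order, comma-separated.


Clifford conjugate sign for grade k: (-1)^(k(k+1)/2)
Grade 0: (-1)^(0*1/2) = (-1)^0 = 1, coeff -5 -> -5
Grade 3: (-1)^(3*4/2) = (-1)^6 = 1, coeff -1 -> -1
Grade 4: (-1)^(4*5/2) = (-1)^10 = 1, coeff -2 -> -2
Conjugated coefficients: -5, -1, -2


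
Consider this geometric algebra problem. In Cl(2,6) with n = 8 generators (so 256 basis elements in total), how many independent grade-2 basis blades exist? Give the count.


Number of grade-k basis blades in Cl(p,q) with n = p + q is C(n, k).
n = 2 + 6 = 8
C(8, 2) = 8! / (2! * 6!)
= 40320 / (2 * 720)
= 28


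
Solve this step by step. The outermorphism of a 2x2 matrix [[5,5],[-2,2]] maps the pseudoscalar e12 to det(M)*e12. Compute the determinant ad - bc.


The outermorphism of a linear map f sends e1^e2 to f(e1)^f(e2).
f(e1) = 5*e1 - 2*e2
f(e2) = 5*e1 + 2*e2
f(e1) ^ f(e2) = (5*e1 - 2*e2) ^ (5*e1 + 2*e2)
= 5*2*e12 + (-2)*5*e21
= (10 - (-10))*e12
= 20*e12
Coefficient = 20


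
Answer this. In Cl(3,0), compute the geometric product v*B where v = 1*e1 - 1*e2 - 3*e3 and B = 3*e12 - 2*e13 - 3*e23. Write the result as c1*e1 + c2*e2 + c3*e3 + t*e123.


vB has grade-1 (vector) and grade-3 (trivector) parts: vB = (v _| B) + (v ^ B).
Vector part <vB>_1:
  e1: -v2*b12 - v3*b13 = -(-1)*(3) - (-3)*(-2) = -3
  e2: v1*b12 - v3*b23 = (1)*(3) - (-3)*(-3) = -6
  e3: v1*b13 + v2*b23 = (1)*(-2) + (-1)*(-3) = 1
Trivector part <vB>_3:
  e123: v1*b23 - v2*b13 + v3*b12 = (1)*(-3) - (-1)*(-2) + (-3)*(3) = -14
vB = -3*e1 - 6*e2 + 1*e3 - 14*e123


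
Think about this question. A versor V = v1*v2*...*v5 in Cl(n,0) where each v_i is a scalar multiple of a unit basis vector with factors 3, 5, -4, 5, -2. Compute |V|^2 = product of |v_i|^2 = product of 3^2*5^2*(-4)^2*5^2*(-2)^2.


Each vector v_i has |v_i|^2 = s_i^2
Squared scales: 3^2 = 9, 5^2 = 25, (-4)^2 = 16, 5^2 = 25, (-2)^2 = 4
|V|^2 = 9 * 25 * 16 * 25 * 4
= 360000


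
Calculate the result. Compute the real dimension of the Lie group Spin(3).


Spin(n) double-covers SO(n); both have Lie algebra so(n) of dimension n(n-1)/2.
n = 3
n(n-1) = 3 * 2 = 6
dim Spin(3) = 6/2 = 3


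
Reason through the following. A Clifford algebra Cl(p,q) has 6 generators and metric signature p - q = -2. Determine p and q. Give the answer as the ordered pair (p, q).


We need p + q = 6 and p - q = -2.
Adding: 2p = 6 + (-2) = 4, so p = 2.
Then q = 6 - 2 = 4.
(p, q) = (2, 4)


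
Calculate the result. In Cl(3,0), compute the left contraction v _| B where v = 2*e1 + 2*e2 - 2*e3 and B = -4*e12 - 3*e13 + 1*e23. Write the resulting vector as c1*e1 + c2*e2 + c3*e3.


Left contraction v _| B = <vB>_1 (grade-1 part of the geometric product vB).
Using e1_|e12 = e2, e2_|e12 = -e1, e1_|e13 = e3, e3_|e13 = -e1, e2_|e23 = e3, e3_|e23 = -e2:
e1 coeff: -v2*b12 - v3*b13 = -(2)*(-4) - (-2)*(-3) = 2
e2 coeff: v1*b12 - v3*b23 = (2)*(-4) - (-2)*(1) = -6
e3 coeff: v1*b13 + v2*b23 = (2)*(-3) + (2)*(1) = -4
v _| B = 2*e1 - 6*e2 - 4*e3


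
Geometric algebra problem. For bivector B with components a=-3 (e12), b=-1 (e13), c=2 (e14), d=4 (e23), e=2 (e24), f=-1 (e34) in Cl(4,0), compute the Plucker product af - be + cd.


Plucker relation: af - be + cd
a*f = (-3)*(-1) = 3
b*e = (-1)*2 = -2
c*d = 2*4 = 8
af - be + cd = 3 - (-2) + 8
= 13


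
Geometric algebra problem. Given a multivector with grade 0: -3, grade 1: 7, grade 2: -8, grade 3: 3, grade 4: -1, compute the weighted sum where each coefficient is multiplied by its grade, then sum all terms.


Grade-weighted sum = sum of grade_k * coefficient_k
0*(-3) = 0
1*7 = 7
2*(-8) = -16
3*3 = 9
4*(-1) = -4
Total = 0 + 7 + (-16) + 9 + (-4) = -4


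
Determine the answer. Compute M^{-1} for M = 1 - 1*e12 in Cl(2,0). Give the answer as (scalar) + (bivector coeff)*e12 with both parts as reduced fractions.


M = 1 - 1*e12, where e12^2 = -1.
Since M commutes with its reverse ~M = a - b*e12, M * ~M = a^2 - b^2*e12^2 = a^2 + b^2.
So M^{-1} = ~M / (a^2 + b^2) = (a - b*e12)/(a^2 + b^2).
a^2 + b^2 = 1 + 1 = 2
Scalar part = 1/2 = 1/2
Bivector coeff = 1/2 = 1/2
M^{-1} = 1/2 + 1/2*e12


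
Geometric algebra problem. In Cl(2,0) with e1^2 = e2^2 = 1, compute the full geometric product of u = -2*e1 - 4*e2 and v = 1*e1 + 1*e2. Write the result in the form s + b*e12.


Expand: (-2*e1 - 4*e2)(1*e1 + 1*e2)
= (-2)*1*e1e1 + (-2)*1*e1e2 + (-4)*1*e2e1 + (-4)*1*e2e2
Using e1^2 = e2^2 = 1, e2e1 = -e1e2:
Scalar part s = (-2)*1 + (-4)*1 = -2 + (-4) = -6
Bivector part b = (-2)*1 - (-4)*1 = -2 - (-4) = 2
uv = -6 + 2*e12


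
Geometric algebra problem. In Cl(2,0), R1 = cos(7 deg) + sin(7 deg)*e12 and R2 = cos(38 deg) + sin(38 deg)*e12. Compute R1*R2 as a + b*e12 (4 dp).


Same-plane rotors commute and their half-angles add:
R1*R2 = cos(a1 + a2) + sin(a1 + a2)*e12.
a1 + a2 = 7 + 38 = 45 deg
cos(45 deg) = 0.7071
sin(45 deg) = 0.7071
R1*R2 = 0.7071 + 0.7071*e12


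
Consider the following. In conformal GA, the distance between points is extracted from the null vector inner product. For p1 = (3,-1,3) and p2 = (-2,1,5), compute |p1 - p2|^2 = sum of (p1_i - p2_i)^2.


p1 - p2 = (5, -2, -2)
|p1 - p2|^2 = 5^2 + (-2)^2 + (-2)^2
= 25 + 4 + 4
= 33


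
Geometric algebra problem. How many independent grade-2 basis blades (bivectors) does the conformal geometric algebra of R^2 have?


The conformal model of R^2 uses Cl(3,1) with m = 2 + 2 = 4 generators.
Number of grade-2 blades = C(m, 2) = C(4, 2)
= 4*3/2 = 6


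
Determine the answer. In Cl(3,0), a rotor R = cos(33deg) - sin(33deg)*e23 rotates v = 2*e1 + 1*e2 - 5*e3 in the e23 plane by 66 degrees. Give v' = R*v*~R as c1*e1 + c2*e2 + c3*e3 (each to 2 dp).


Rotor R = cos(33deg) - sin(33deg)*e23
Rotation angle theta = 2 * 33 = 66 degrees in the e23 plane (e2 -> e3).
The component perpendicular to the plane (e1) is invariant: v'_1 = v1 = 2.00
cos(66deg) = 0.4067, sin(66deg) = 0.9135
v'_2 = v2*cos(theta) - v3*sin(theta) = 1*0.4067 - (-5)*0.9135 = 4.97
v'_3 = v2*sin(theta) + v3*cos(theta) = 1*0.9135 + (-5)*0.4067 = -1.12
v' = 2.00*e1 + 4.97*e2 - 1.12*e3


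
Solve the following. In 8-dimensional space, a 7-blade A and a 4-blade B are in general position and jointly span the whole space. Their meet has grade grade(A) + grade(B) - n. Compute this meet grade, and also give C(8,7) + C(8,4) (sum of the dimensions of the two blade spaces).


Meet grade = grade(A) + grade(B) - n
= 7 + 4 - 8 = 3
C(8,7) = 8
C(8,4) = 70
dim_A + dim_B = 8 + 70 = 78


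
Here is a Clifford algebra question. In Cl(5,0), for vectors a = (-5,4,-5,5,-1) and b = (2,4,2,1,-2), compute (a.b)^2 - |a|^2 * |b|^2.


a . b = (-5)*2 + 4*4 + (-5)*2 + 5*1 + (-1)*(-2)
= -10 + 16 + (-10) + 5 + 2 = 3
|a|^2 = (-5)^2 + 4^2 + (-5)^2 + 5^2 + (-1)^2 = 92
|b|^2 = 2^2 + 4^2 + 2^2 + 1^2 + (-2)^2 = 29
(a.b)^2 = 3^2 = 9
|a|^2 * |b|^2 = 92 * 29 = 2668
Result = 9 - 2668 = -2659


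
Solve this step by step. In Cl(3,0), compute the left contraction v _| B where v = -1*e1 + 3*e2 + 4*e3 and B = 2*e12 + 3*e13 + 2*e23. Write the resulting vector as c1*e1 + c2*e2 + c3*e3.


Left contraction v _| B = <vB>_1 (grade-1 part of the geometric product vB).
Using e1_|e12 = e2, e2_|e12 = -e1, e1_|e13 = e3, e3_|e13 = -e1, e2_|e23 = e3, e3_|e23 = -e2:
e1 coeff: -v2*b12 - v3*b13 = -(3)*(2) - (4)*(3) = -18
e2 coeff: v1*b12 - v3*b23 = (-1)*(2) - (4)*(2) = -10
e3 coeff: v1*b13 + v2*b23 = (-1)*(3) + (3)*(2) = 3
v _| B = -18*e1 - 10*e2 + 3*e3


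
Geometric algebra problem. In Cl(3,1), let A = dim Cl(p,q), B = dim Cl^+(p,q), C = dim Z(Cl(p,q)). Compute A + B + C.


n = 3 + 1 = 4
Total dim = 2^4 = 16
Even subalgebra dim = 2^3 = 8
n is even, so center dim = 1
Sum = 16 + 8 + 1 = 25


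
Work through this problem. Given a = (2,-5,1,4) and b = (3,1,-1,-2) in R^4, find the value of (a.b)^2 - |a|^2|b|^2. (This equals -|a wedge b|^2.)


a . b = 2*3 + (-5)*1 + 1*(-1) + 4*(-2)
= 6 + (-5) + (-1) + (-8) = -8
|a|^2 = 2^2 + (-5)^2 + 1^2 + 4^2 = 46
|b|^2 = 3^2 + 1^2 + (-1)^2 + (-2)^2 = 15
(a.b)^2 = (-8)^2 = 64
|a|^2 * |b|^2 = 46 * 15 = 690
Result = 64 - 690 = -626


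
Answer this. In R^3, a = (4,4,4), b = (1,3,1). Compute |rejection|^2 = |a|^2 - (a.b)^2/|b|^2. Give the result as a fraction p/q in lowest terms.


|a|^2 = 4^2 + 4^2 + 4^2 = 48
|b|^2 = 1^2 + 3^2 + 1^2 = 11
a . b = 4*1 + 4*3 + 4*1 = 20
(a.b)^2 = 20^2 = 400
|rej|^2 = 48 - 400/11
= (528 - 400)/11
= 128/11
In lowest terms: 128/11


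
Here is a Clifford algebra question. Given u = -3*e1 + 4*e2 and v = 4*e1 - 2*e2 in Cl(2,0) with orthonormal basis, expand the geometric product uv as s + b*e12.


Expand: (-3*e1 + 4*e2)(4*e1 - 2*e2)
= (-3)*4*e1e1 + (-3)*(-2)*e1e2 + 4*4*e2e1 + 4*(-2)*e2e2
Using e1^2 = e2^2 = 1, e2e1 = -e1e2:
Scalar part s = (-3)*4 + 4*(-2) = -12 + (-8) = -20
Bivector part b = (-3)*(-2) - 4*4 = 6 - 16 = -10
uv = -20 - 10*e12


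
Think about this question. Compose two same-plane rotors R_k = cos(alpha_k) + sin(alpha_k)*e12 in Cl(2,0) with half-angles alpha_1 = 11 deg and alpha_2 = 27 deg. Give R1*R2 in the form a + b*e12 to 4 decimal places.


Same-plane rotors commute and their half-angles add:
R1*R2 = cos(a1 + a2) + sin(a1 + a2)*e12.
a1 + a2 = 11 + 27 = 38 deg
cos(38 deg) = 0.7880
sin(38 deg) = 0.6157
R1*R2 = 0.7880 + 0.6157*e12


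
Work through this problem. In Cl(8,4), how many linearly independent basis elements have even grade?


Even subalgebra dimension = 2^(n-1)
n = 8 + 4 = 12
2^(12 - 1) = 2^11 = 2048
Verification: sum of C(12,k) for even k = 1 + 66 + 495 + 924 + 495 + 66 + 1 = 2048
Result = 2048


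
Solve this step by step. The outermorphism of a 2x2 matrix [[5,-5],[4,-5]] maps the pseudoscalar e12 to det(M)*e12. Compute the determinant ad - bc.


The outermorphism of a linear map f sends e1^e2 to f(e1)^f(e2).
f(e1) = 5*e1 + 4*e2
f(e2) = -5*e1 - 5*e2
f(e1) ^ f(e2) = (5*e1 + 4*e2) ^ (-5*e1 - 5*e2)
= 5*(-5)*e12 + 4*(-5)*e21
= (-25 - (-20))*e12
= -5*e12
Coefficient = -5


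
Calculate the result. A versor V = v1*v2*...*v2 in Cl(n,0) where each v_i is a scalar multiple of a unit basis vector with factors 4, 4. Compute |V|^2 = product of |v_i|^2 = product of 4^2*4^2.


Each vector v_i has |v_i|^2 = s_i^2
Squared scales: 4^2 = 16, 4^2 = 16
|V|^2 = 16 * 16
= 256


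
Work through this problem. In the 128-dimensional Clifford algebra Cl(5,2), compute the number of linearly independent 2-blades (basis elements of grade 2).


Number of grade-k basis blades in Cl(p,q) with n = p + q is C(n, k).
n = 5 + 2 = 7
C(7, 2) = 7! / (2! * 5!)
= 5040 / (2 * 120)
= 21


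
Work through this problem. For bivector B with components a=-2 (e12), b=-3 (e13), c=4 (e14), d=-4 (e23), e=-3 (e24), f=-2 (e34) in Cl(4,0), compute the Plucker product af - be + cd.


Plucker relation: af - be + cd
a*f = (-2)*(-2) = 4
b*e = (-3)*(-3) = 9
c*d = 4*(-4) = -16
af - be + cd = 4 - 9 + (-16)
= -21


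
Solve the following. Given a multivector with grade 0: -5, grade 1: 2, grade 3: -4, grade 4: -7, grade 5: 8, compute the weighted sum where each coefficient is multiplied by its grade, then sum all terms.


Grade-weighted sum = sum of grade_k * coefficient_k
0*(-5) = 0
1*2 = 2
3*(-4) = -12
4*(-7) = -28
5*8 = 40
Total = 0 + 2 + (-12) + (-28) + 40 = 2


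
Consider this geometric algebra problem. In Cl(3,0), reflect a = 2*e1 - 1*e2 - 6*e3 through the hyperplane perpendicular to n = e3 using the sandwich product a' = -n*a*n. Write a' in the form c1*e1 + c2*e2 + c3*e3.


Reflection formula: a' = -n*a*n, with n = e3 (unit vector, n^2 = 1).
For reflection through hyperplane perp to e3:
The component along e3 flips sign, others stay.
a = (2, -1, -6)
a' = (2, -1, 6)
a' = 2*e1 - 1*e2 + 6*e3


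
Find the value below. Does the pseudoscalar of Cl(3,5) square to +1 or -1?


The pseudoscalar I = e1...e_n (product of all n generators) of Cl(p,q) satisfies I^2 = (-1)^(q + n(n-1)/2).
p = 3, q = 5, n = p + q = 8
n(n-1)/2 = 8 * 7 / 2 = 28
Exponent = q + n(n-1)/2 = 5 + 28 = 33
I^2 = (-1)^33 = -1


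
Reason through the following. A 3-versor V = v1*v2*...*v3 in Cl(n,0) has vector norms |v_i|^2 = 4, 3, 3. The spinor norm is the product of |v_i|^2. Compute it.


Spinor norm N(V) = |v1|^2 * |v2|^2 * ... * |v3|^2
= 4 * 3 * 3
Running product: 4, 12, 36
N(V) = 36


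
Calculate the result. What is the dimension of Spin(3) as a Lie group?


Spin(n) double-covers SO(n); both have Lie algebra so(n) of dimension n(n-1)/2.
n = 3
n(n-1) = 3 * 2 = 6
dim Spin(3) = 6/2 = 3


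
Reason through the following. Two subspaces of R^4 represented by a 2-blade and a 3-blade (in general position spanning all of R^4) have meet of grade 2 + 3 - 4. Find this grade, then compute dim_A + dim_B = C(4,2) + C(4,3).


Meet grade = grade(A) + grade(B) - n
= 2 + 3 - 4 = 1
C(4,2) = 6
C(4,3) = 4
dim_A + dim_B = 6 + 4 = 10


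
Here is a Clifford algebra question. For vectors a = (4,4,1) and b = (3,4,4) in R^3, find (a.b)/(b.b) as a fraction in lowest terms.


Projection coefficient = (a . b) / (b . b)
a . b = 4*3 + 4*4 + 1*4
= 12 + 16 + 4 = 32
b . b = 3^2 + 4^2 + 4^2
= 9 + 16 + 16 = 41
Coefficient = 32/41
In lowest terms: 32/41


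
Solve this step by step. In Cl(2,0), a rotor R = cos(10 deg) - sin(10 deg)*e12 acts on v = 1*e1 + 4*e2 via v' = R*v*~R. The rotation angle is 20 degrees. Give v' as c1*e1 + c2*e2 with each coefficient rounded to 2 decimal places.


Rotor R = cos(10deg) - sin(10deg)*e12
Rotation angle theta = 2 * 10 = 20 degrees
v' = R*v*~R rotates v by theta.
cos(20deg) = 0.9397, sin(20deg) = 0.3420
v'_1 = 1*cos(20deg) - 4*sin(20deg)
= 1*0.9397 - 4*0.3420
= -0.43
v'_2 = 1*sin(20deg) + 4*cos(20deg)
= 1*0.3420 + 4*0.9397
= 4.10
v' = -0.43*e1 + 4.10*e2
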